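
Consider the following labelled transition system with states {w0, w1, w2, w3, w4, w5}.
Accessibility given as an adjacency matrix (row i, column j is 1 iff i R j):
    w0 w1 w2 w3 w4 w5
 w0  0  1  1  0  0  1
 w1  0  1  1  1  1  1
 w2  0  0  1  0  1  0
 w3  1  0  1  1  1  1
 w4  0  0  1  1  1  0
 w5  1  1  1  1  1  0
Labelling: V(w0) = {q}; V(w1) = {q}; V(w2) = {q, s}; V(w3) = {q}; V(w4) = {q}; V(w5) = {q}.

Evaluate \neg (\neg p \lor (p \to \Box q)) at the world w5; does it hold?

No

Recall that \Box ψ holds at a world iff ψ holds at every accessible world, and \Diamond ψ holds iff ψ holds at some accessible world.
At w5: \neg p \lor (p \to \Box q) is true, so \neg (\neg p \lor (p \to \Box q)) is false.
  At w5: \neg p is true, p \to \Box q is true, so \neg p \lor (p \to \Box q) is true.
    At w5: p is false, \Box q is true, so p \to \Box q is true.
      At w5: \Box q requires q at every successor {w0, w1, w2, w3, w4}.
        At w0: q is true.
        At w1: q is true.
        At w2: q is true.
        At w3: q is true.
        At w4: q is true.
      So \Box q is true at w5.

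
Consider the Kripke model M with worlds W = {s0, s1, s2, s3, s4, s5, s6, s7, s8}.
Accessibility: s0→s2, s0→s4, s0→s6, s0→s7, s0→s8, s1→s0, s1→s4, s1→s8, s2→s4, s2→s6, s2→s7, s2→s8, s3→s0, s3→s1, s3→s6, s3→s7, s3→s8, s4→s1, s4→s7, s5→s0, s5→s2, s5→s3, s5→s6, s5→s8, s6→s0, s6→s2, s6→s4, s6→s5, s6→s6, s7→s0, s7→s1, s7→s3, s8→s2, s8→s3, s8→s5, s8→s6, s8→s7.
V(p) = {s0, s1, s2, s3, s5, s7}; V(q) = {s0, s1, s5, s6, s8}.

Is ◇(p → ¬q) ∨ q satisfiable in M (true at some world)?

Yes

Let φ = ◇(p → ¬q) ∨ q. Evaluate φ at each world:
  s0 (successors {s2, s4, s6, s7, s8}): φ is true.
  s1 (successors {s0, s4, s8}): φ is true.
  s2 (successors {s4, s6, s7, s8}): φ is true.
  s3 (successors {s0, s1, s6, s7, s8}): φ is true.
  s4 (successors {s1, s7}): φ is true.
  s5 (successors {s0, s2, s3, s6, s8}): φ is true.
  s6 (successors {s0, s2, s4, s5, s6}): φ is true.
  s7 (successors {s0, s1, s3}): φ is true.
  s8 (successors {s2, s3, s5, s6, s7}): φ is true.
Detail at s0 (witness):
  At s0: ◇(p → ¬q) is true, q is true, so ◇(p → ¬q) ∨ q is true.
    At s0: ◇(p → ¬q) requires p → ¬q at some successor in {s2, s4, s6, s7, s8}.
      p → ¬q holds at s2, so ◇(p → ¬q) is true at s0.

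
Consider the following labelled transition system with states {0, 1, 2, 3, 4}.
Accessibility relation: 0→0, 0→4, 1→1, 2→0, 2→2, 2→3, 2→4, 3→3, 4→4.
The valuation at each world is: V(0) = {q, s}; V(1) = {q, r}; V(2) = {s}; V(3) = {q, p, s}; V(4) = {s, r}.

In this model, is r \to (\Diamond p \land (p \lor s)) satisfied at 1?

No

At 1: r is true, \Diamond p \land (p \lor s) is false, so r \to (\Diamond p \land (p \lor s)) is false.
  At 1: \Diamond p is false, p \lor s is false, so \Diamond p \land (p \lor s) is false.
    At 1: \Diamond p requires p at some successor in {1}.
      At 1: p is false.
    So \Diamond p is false at 1.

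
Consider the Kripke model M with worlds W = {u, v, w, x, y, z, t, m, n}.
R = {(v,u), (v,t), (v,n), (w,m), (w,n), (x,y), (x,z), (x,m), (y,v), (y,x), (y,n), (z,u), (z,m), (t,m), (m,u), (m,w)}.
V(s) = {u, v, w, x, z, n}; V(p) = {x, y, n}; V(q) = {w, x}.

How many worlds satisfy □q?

2

Let φ = □q. Evaluate φ at each world:
  u (successors ∅): φ is true.
  v (successors {u, t, n}): φ is false.
  w (successors {m, n}): φ is false.
  x (successors {y, z, m}): φ is false.
  y (successors {v, x, n}): φ is false.
  z (successors {u, m}): φ is false.
  t (successors {m}): φ is false.
  m (successors {u, w}): φ is false.
  n (successors ∅): φ is true.
For instance, at w:
  At w: □q requires q at every successor {m, n}.
    q fails at m, so □q is false at w.
Satisfying worlds: {u, n}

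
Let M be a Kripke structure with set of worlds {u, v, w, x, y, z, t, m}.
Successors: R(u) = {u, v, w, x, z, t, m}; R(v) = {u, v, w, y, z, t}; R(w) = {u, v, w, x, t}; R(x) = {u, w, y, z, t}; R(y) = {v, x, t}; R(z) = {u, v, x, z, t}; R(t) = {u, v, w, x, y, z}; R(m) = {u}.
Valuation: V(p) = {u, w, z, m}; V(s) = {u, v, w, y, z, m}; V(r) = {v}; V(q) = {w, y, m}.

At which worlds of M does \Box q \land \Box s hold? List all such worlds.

none

Let φ = \Box q \land \Box s. Evaluate φ at each world:
  u (successors {u, v, w, x, z, t, m}): φ is false.
  v (successors {u, v, w, y, z, t}): φ is false.
  w (successors {u, v, w, x, t}): φ is false.
  x (successors {u, w, y, z, t}): φ is false.
  y (successors {v, x, t}): φ is false.
  z (successors {u, v, x, z, t}): φ is false.
  t (successors {u, v, w, x, y, z}): φ is false.
  m (successors {u}): φ is false.
For instance, at v:
  At v: \Box q is false, \Box s is false, so \Box q \land \Box s is false.
    At v: \Box q requires q at every successor {u, v, w, y, z, t}.
      q fails at u, so \Box q is false at v.
    At v: \Box s requires s at every successor {u, v, w, y, z, t}.
      s fails at t, so \Box s is false at v.
Satisfying worlds: none.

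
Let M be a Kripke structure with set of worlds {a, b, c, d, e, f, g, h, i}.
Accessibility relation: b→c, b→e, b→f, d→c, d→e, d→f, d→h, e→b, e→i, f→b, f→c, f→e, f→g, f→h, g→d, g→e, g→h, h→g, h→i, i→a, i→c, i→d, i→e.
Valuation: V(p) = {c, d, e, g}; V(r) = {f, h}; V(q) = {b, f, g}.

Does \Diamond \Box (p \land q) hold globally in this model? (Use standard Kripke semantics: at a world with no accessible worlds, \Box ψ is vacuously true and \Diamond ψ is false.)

No

Let φ = \Diamond \Box (p \land q). Evaluate φ at each world:
  a (successors ∅): φ is false.
  b (successors {c, e, f}): φ is true.
  c (successors ∅): φ is false.
  d (successors {c, e, f, h}): φ is true.
  e (successors {b, i}): φ is false.
  f (successors {b, c, e, g, h}): φ is true.
  g (successors {d, e, h}): φ is false.
  h (successors {g, i}): φ is false.
  i (successors {a, c, d, e}): φ is true.
Detail at a (counterexample):
  At a: no accessible worlds, so \Diamond \Box (p \land q) is false.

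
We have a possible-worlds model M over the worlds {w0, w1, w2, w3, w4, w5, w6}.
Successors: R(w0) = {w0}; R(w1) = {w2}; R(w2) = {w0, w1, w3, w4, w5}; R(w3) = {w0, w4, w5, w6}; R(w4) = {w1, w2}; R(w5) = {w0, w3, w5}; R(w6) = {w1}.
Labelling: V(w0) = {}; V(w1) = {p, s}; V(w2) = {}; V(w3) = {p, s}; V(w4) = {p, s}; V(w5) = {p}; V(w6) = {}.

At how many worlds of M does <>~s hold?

6

Let φ = <>~s. Evaluate φ at each world:
  w0 (successors {w0}): φ is true.
  w1 (successors {w2}): φ is true.
  w2 (successors {w0, w1, w3, w4, w5}): φ is true.
  w3 (successors {w0, w4, w5, w6}): φ is true.
  w4 (successors {w1, w2}): φ is true.
  w5 (successors {w0, w3, w5}): φ is true.
  w6 (successors {w1}): φ is false.
For instance, at w3:
  At w3: <>~s requires ~s at some successor in {w0, w4, w5, w6}.
    ~s holds at w0, so <>~s is true at w3.
Satisfying worlds: {w0, w1, w2, w3, w4, w5}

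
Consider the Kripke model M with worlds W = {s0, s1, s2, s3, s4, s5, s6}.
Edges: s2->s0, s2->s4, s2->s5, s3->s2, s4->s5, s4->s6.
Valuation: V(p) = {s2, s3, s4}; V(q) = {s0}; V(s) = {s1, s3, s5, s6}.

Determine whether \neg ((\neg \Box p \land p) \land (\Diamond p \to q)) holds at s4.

At s4: (\neg \Box p \land p) \land (\Diamond p \to q) is true, so \neg ((\neg \Box p \land p) \land (\Diamond p \to q)) is false.
  At s4: \neg \Box p \land p is true, \Diamond p \to q is true, so (\neg \Box p \land p) \land (\Diamond p \to q) is true.
    At s4: \neg \Box p is true, p is true, so \neg \Box p \land p is true.
      At s4: \Box p is false, so \neg \Box p is true.
    At s4: \Diamond p is false, q is false, so \Diamond p \to q is true.
      At s4: \Diamond p requires p at some successor in {s5, s6}.
        At s5: p is false.
        At s6: p is false.
      So \Diamond p is false at s4.

No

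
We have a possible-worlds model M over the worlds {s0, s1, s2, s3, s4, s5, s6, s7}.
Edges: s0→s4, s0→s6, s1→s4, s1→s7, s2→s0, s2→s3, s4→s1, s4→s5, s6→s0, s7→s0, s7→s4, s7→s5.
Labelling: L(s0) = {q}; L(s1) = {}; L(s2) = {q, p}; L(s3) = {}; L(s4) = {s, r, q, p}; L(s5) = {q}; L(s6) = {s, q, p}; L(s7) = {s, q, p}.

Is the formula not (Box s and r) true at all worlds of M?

Yes

Let φ = not (Box s and r). Evaluate φ at each world:
  s0 (successors {s4, s6}): φ is true.
  s1 (successors {s4, s7}): φ is true.
  s2 (successors {s0, s3}): φ is true.
  s3 (successors ∅): φ is true.
  s4 (successors {s1, s5}): φ is true.
  s5 (successors ∅): φ is true.
  s6 (successors {s0}): φ is true.
  s7 (successors {s0, s4, s5}): φ is true.
For instance, at s0:
  At s0: Box s and r is false, so not (Box s and r) is true.
    At s0: Box s is true, r is false, so Box s and r is false.
      At s0: Box s requires s at every successor {s4, s6}.
        At s4: s is true.
        At s6: s is true.
      So Box s is true at s0.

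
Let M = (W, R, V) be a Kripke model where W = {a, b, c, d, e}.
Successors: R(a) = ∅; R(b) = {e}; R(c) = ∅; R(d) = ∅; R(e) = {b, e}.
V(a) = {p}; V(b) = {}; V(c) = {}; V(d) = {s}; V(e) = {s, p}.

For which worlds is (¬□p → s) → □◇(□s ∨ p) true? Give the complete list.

Let φ = (¬□p → s) → □◇(□s ∨ p). Evaluate φ at each world:
  a (successors ∅): φ is true.
  b (successors {e}): φ is true.
  c (successors ∅): φ is true.
  d (successors ∅): φ is true.
  e (successors {b, e}): φ is true.
For instance, at e:
  At e: ¬□p → s is true, □◇(□s ∨ p) is true, so (¬□p → s) → □◇(□s ∨ p) is true.
    At e: ¬□p is true, s is true, so ¬□p → s is true.
      At e: □p is false, so ¬□p is true.
    At e: □◇(□s ∨ p) requires ◇(□s ∨ p) at every successor {b, e}.
      At b: ◇(□s ∨ p) is true.
      At e: ◇(□s ∨ p) is true.
    So □◇(□s ∨ p) is true at e.
Satisfying worlds: {a, b, c, d, e}

a, b, c, d, e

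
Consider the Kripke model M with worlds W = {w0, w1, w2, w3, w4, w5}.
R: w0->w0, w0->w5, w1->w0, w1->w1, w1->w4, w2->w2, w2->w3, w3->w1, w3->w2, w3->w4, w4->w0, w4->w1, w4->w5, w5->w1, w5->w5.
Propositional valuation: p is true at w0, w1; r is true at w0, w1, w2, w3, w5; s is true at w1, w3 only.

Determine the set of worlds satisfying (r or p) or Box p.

w0, w1, w2, w3, w5

Let φ = (r or p) or Box p. Evaluate φ at each world:
  w0 (successors {w0, w5}): φ is true.
  w1 (successors {w0, w1, w4}): φ is true.
  w2 (successors {w2, w3}): φ is true.
  w3 (successors {w1, w2, w4}): φ is true.
  w4 (successors {w0, w1, w5}): φ is false.
  w5 (successors {w1, w5}): φ is true.
For instance, at w1:
  At w1: r or p is true, Box p is false, so (r or p) or Box p is true.
    At w1: Box p requires p at every successor {w0, w1, w4}.
      p fails at w4, so Box p is false at w1.
Satisfying worlds: {w0, w1, w2, w3, w5}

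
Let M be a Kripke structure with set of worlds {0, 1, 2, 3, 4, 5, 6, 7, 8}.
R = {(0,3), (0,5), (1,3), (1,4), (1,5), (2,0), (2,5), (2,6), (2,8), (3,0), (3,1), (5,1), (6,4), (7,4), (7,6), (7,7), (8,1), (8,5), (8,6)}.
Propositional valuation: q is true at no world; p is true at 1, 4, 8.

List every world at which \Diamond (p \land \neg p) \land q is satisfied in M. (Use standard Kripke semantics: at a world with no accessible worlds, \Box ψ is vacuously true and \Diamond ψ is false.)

none

Recall that \Diamond ψ holds at a world iff ψ holds at some accessible world.
Let φ = \Diamond (p \land \neg p) \land q. Evaluate φ at each world:
  0 (successors {3, 5}): φ is false.
  1 (successors {3, 4, 5}): φ is false.
  2 (successors {0, 5, 6, 8}): φ is false.
  3 (successors {0, 1}): φ is false.
  4 (successors ∅): φ is false.
  5 (successors {1}): φ is false.
  6 (successors {4}): φ is false.
  7 (successors {4, 6, 7}): φ is false.
  8 (successors {1, 5, 6}): φ is false.
For instance, at 6:
  At 6: \Diamond (p \land \neg p) is false, q is false, so \Diamond (p \land \neg p) \land q is false.
    At 6: \Diamond (p \land \neg p) requires p \land \neg p at some successor in {4}.
      At 4: p \land \neg p is false.
    So \Diamond (p \land \neg p) is false at 6.
Satisfying worlds: none.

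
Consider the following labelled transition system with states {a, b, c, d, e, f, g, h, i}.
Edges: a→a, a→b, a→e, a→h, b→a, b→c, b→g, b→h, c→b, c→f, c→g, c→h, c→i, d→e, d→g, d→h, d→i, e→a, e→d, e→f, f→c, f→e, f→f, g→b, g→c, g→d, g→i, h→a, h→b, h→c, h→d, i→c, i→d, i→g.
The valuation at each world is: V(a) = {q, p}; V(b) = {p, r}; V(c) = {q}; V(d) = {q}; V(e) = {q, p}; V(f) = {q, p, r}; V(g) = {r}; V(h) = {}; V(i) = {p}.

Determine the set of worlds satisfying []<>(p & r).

Recall that []ψ holds at a world iff ψ holds at every accessible world, and <>ψ holds iff ψ holds at some accessible world.
Let φ = []<>(p & r). Evaluate φ at each world:
  a (successors {a, b, e, h}): φ is false.
  b (successors {a, c, g, h}): φ is true.
  c (successors {b, f, g, h, i}): φ is false.
  d (successors {e, g, h, i}): φ is false.
  e (successors {a, d, f}): φ is false.
  f (successors {c, e, f}): φ is true.
  g (successors {b, c, d, i}): φ is false.
  h (successors {a, b, c, d}): φ is false.
  i (successors {c, d, g}): φ is false.
For instance, at b:
  At b: []<>(p & r) requires <>(p & r) at every successor {a, c, g, h}.
    At a: <>(p & r) is true.
    At c: <>(p & r) is true.
    At g: <>(p & r) is true.
    At h: <>(p & r) is true.
  So []<>(p & r) is true at b.
Satisfying worlds: {b, f}

b, f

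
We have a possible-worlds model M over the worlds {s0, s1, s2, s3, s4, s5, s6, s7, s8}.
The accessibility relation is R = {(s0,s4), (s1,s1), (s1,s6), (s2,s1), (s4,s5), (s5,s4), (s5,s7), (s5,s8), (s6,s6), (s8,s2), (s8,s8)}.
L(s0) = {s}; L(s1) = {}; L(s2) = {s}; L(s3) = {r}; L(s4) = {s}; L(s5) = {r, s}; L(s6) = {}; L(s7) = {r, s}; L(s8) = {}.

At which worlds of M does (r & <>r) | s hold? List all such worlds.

s0, s2, s4, s5, s7

Let φ = (r & <>r) | s. Evaluate φ at each world:
  s0 (successors {s4}): φ is true.
  s1 (successors {s1, s6}): φ is false.
  s2 (successors {s1}): φ is true.
  s3 (successors ∅): φ is false.
  s4 (successors {s5}): φ is true.
  s5 (successors {s4, s7, s8}): φ is true.
  s6 (successors {s6}): φ is false.
  s7 (successors ∅): φ is true.
  s8 (successors {s2, s8}): φ is false.
For instance, at s8:
  At s8: r & <>r is false, s is false, so (r & <>r) | s is false.
    At s8: r is false, <>r is false, so r & <>r is false.
      At s8: <>r requires r at some successor in {s2, s8}.
        At s2: r is false.
        At s8: r is false.
      So <>r is false at s8.
Satisfying worlds: {s0, s2, s4, s5, s7}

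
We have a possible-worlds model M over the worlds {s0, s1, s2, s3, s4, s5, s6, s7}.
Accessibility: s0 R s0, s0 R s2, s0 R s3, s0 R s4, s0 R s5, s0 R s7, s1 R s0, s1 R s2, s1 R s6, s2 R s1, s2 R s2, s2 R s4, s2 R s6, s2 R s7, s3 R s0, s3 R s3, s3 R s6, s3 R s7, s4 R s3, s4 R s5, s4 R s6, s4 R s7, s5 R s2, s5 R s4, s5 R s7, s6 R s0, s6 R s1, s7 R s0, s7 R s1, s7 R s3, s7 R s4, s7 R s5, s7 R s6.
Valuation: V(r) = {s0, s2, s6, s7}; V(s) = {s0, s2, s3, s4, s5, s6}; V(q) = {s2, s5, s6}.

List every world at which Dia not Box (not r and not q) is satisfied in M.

Let φ = Dia not Box (not r and not q). Evaluate φ at each world:
  s0 (successors {s0, s2, s3, s4, s5, s7}): φ is true.
  s1 (successors {s0, s2, s6}): φ is true.
  s2 (successors {s1, s2, s4, s6, s7}): φ is true.
  s3 (successors {s0, s3, s6, s7}): φ is true.
  s4 (successors {s3, s5, s6, s7}): φ is true.
  s5 (successors {s2, s4, s7}): φ is true.
  s6 (successors {s0, s1}): φ is true.
  s7 (successors {s0, s1, s3, s4, s5, s6}): φ is true.
For instance, at s7:
  At s7: Dia not Box (not r and not q) requires not Box (not r and not q) at some successor in {s0, s1, s3, s4, s5, s6}.
    not Box (not r and not q) holds at s0, so Dia not Box (not r and not q) is true at s7.
      At s0: Box (not r and not q) is false, so not Box (not r and not q) is true.
Satisfying worlds: {s0, s1, s2, s3, s4, s5, s6, s7}

s0, s1, s2, s3, s4, s5, s6, s7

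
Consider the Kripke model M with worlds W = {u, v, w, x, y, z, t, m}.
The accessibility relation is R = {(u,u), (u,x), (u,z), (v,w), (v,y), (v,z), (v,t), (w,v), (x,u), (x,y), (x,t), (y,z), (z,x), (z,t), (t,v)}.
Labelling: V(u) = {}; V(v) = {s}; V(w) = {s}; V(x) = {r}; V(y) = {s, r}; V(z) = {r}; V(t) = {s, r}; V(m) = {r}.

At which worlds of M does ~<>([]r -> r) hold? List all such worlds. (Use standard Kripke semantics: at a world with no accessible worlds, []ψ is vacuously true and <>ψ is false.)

m

Let φ = ~<>([]r -> r). Evaluate φ at each world:
  u (successors {u, x, z}): φ is false.
  v (successors {w, y, z, t}): φ is false.
  w (successors {v}): φ is false.
  x (successors {u, y, t}): φ is false.
  y (successors {z}): φ is false.
  z (successors {x, t}): φ is false.
  t (successors {v}): φ is false.
  m (successors ∅): φ is true.
For instance, at t:
  At t: <>([]r -> r) is true, so ~<>([]r -> r) is false.
    At t: <>([]r -> r) requires []r -> r at some successor in {v}.
      []r -> r holds at v, so <>([]r -> r) is true at t.
Satisfying worlds: {m}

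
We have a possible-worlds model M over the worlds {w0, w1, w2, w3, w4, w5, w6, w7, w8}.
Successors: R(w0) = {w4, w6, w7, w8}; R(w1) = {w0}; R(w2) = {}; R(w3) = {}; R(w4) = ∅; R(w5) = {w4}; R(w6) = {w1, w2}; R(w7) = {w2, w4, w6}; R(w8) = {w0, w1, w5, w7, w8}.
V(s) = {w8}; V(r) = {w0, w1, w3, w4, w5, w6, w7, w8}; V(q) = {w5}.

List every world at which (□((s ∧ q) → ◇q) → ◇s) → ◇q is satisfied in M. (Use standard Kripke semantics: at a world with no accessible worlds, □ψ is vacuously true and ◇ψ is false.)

Recall that □ψ holds at a world iff ψ holds at every accessible world, and ◇ψ holds iff ψ holds at some accessible world.
Let φ = (□((s ∧ q) → ◇q) → ◇s) → ◇q. Evaluate φ at each world:
  w0 (successors {w4, w6, w7, w8}): φ is false.
  w1 (successors {w0}): φ is true.
  w2 (successors ∅): φ is true.
  w3 (successors ∅): φ is true.
  w4 (successors ∅): φ is true.
  w5 (successors {w4}): φ is true.
  w6 (successors {w1, w2}): φ is true.
  w7 (successors {w2, w4, w6}): φ is true.
  w8 (successors {w0, w1, w5, w7, w8}): φ is true.
For instance, at w0:
  At w0: □((s ∧ q) → ◇q) → ◇s is true, ◇q is false, so (□((s ∧ q) → ◇q) → ◇s) → ◇q is false.
    At w0: □((s ∧ q) → ◇q) is true, ◇s is true, so □((s ∧ q) → ◇q) → ◇s is true.
      At w0: □((s ∧ q) → ◇q) requires (s ∧ q) → ◇q at every successor {w4, w6, w7, w8}.
        At w4: (s ∧ q) → ◇q is true.
        At w6: (s ∧ q) → ◇q is true.
        At w7: (s ∧ q) → ◇q is true.
        At w8: (s ∧ q) → ◇q is true.
      So □((s ∧ q) → ◇q) is true at w0.
      At w0: ◇s requires s at some successor in {w4, w6, w7, w8}.
        s holds at w8, so ◇s is true at w0.
    At w0: ◇q requires q at some successor in {w4, w6, w7, w8}.
      At w4: q is false.
      At w6: q is false.
      At w7: q is false.
      At w8: q is false.
    So ◇q is false at w0.
Satisfying worlds: {w1, w2, w3, w4, w5, w6, w7, w8}

w1, w2, w3, w4, w5, w6, w7, w8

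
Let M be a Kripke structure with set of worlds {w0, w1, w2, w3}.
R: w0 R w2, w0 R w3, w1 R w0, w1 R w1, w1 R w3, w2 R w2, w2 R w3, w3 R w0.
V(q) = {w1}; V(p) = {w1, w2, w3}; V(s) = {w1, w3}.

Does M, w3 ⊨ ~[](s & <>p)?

Yes

Recall that []ψ holds at a world iff ψ holds at every accessible world, and <>ψ holds iff ψ holds at some accessible world.
At w3: [](s & <>p) is false, so ~[](s & <>p) is true.
  At w3: [](s & <>p) requires s & <>p at every successor {w0}.
    s & <>p fails at w0, so [](s & <>p) is false at w3.
      At w0: s is false, <>p is true, so s & <>p is false.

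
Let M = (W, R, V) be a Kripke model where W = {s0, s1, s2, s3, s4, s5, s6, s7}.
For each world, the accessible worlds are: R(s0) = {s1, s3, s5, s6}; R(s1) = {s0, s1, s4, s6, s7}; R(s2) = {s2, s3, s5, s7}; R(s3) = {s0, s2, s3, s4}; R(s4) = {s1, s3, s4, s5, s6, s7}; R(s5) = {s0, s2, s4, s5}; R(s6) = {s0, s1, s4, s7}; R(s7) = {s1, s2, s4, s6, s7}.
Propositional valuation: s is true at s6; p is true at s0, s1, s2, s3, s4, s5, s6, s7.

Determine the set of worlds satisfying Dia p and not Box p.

Let φ = Dia p and not Box p. Evaluate φ at each world:
  s0 (successors {s1, s3, s5, s6}): φ is false.
  s1 (successors {s0, s1, s4, s6, s7}): φ is false.
  s2 (successors {s2, s3, s5, s7}): φ is false.
  s3 (successors {s0, s2, s3, s4}): φ is false.
  s4 (successors {s1, s3, s4, s5, s6, s7}): φ is false.
  s5 (successors {s0, s2, s4, s5}): φ is false.
  s6 (successors {s0, s1, s4, s7}): φ is false.
  s7 (successors {s1, s2, s4, s6, s7}): φ is false.
For instance, at s7:
  At s7: Dia p is true, not Box p is false, so Dia p and not Box p is false.
    At s7: Dia p requires p at some successor in {s1, s2, s4, s6, s7}.
      p holds at s1, so Dia p is true at s7.
    At s7: Box p is true, so not Box p is false.
      At s7: Box p requires p at every successor {s1, s2, s4, s6, s7}.
        At s1: p is true.
        At s2: p is true.
        At s4: p is true.
        At s6: p is true.
        At s7: p is true.
      So Box p is true at s7.
Satisfying worlds: none.

none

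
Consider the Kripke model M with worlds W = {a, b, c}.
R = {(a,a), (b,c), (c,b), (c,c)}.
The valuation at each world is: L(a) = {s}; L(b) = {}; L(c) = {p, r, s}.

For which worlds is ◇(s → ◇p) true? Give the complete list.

Recall that ◇ψ holds at a world iff ψ holds at some accessible world.
Let φ = ◇(s → ◇p). Evaluate φ at each world:
  a (successors {a}): φ is false.
  b (successors {c}): φ is true.
  c (successors {b, c}): φ is true.
For instance, at c:
  At c: ◇(s → ◇p) requires s → ◇p at some successor in {b, c}.
    s → ◇p holds at b, so ◇(s → ◇p) is true at c.
      At b: s is false, ◇p is true, so s → ◇p is true.
Satisfying worlds: {b, c}

b, c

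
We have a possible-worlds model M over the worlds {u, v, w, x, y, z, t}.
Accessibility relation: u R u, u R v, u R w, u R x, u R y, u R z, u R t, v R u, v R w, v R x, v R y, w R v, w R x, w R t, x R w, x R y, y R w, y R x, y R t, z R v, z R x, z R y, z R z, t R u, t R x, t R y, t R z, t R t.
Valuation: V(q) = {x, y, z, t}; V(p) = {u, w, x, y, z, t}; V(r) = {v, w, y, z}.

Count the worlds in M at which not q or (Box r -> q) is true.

Let φ = not q or (Box r -> q). Evaluate φ at each world:
  u (successors {u, v, w, x, y, z, t}): φ is true.
  v (successors {u, w, x, y}): φ is true.
  w (successors {v, x, t}): φ is true.
  x (successors {w, y}): φ is true.
  y (successors {w, x, t}): φ is true.
  z (successors {v, x, y, z}): φ is true.
  t (successors {u, x, y, z, t}): φ is true.
For instance, at t:
  At t: not q is false, Box r -> q is true, so not q or (Box r -> q) is true.
    At t: Box r is false, q is true, so Box r -> q is true.
      At t: Box r requires r at every successor {u, x, y, z, t}.
        r fails at u, so Box r is false at t.
Satisfying worlds: {u, v, w, x, y, z, t}

7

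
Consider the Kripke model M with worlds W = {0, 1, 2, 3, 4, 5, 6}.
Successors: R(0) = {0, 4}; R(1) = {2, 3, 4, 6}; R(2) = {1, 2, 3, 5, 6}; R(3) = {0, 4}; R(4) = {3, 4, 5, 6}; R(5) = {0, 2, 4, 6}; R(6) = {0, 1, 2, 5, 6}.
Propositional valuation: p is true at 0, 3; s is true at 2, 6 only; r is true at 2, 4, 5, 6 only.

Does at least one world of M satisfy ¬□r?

Yes

Recall that □ψ holds at a world iff ψ holds at every accessible world, and ◇ψ holds iff ψ holds at some accessible world.
Let φ = ¬□r. Evaluate φ at each world:
  0 (successors {0, 4}): φ is true.
  1 (successors {2, 3, 4, 6}): φ is true.
  2 (successors {1, 2, 3, 5, 6}): φ is true.
  3 (successors {0, 4}): φ is true.
  4 (successors {3, 4, 5, 6}): φ is true.
  5 (successors {0, 2, 4, 6}): φ is true.
  6 (successors {0, 1, 2, 5, 6}): φ is true.
Detail at 0 (witness):
  At 0: □r is false, so ¬□r is true.
    At 0: □r requires r at every successor {0, 4}.
      r fails at 0, so □r is false at 0.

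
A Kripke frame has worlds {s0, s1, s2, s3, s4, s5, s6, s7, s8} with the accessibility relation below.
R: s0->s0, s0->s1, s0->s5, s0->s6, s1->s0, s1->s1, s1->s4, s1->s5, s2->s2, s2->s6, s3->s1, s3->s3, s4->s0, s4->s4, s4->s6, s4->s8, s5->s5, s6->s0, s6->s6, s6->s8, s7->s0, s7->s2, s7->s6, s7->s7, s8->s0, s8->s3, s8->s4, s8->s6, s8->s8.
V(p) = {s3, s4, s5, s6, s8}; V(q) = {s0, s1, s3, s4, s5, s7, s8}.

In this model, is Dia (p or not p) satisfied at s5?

At s5: Dia (p or not p) requires p or not p at some successor in {s5}.
  p or not p holds at s5, so Dia (p or not p) is true at s5.

Yes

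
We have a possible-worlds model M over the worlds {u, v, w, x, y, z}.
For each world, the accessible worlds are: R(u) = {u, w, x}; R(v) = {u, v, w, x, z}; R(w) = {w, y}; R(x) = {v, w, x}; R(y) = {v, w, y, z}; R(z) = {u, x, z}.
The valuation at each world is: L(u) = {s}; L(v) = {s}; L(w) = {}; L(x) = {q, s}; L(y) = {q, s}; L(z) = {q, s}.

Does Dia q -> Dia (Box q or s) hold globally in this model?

Recall that Box ψ holds at a world iff ψ holds at every accessible world, and Dia ψ holds iff ψ holds at some accessible world.
Let φ = Dia q -> Dia (Box q or s). Evaluate φ at each world:
  u (successors {u, w, x}): φ is true.
  v (successors {u, v, w, x, z}): φ is true.
  w (successors {w, y}): φ is true.
  x (successors {v, w, x}): φ is true.
  y (successors {v, w, y, z}): φ is true.
  z (successors {u, x, z}): φ is true.
For instance, at z:
  At z: Dia q is true, Dia (Box q or s) is true, so Dia q -> Dia (Box q or s) is true.
    At z: Dia q requires q at some successor in {u, x, z}.
      q holds at x, so Dia q is true at z.
    At z: Dia (Box q or s) requires Box q or s at some successor in {u, x, z}.
      Box q or s holds at u, so Dia (Box q or s) is true at z.

Yes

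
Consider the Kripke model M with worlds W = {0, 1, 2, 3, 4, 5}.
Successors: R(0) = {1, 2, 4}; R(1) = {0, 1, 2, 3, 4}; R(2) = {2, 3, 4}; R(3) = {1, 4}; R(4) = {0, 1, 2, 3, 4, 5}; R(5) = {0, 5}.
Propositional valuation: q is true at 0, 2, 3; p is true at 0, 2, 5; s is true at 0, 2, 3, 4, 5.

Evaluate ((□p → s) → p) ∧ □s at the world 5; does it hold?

At 5: (□p → s) → p is true, □s is true, so ((□p → s) → p) ∧ □s is true.
  At 5: □p → s is true, p is true, so (□p → s) → p is true.
    At 5: □p is true, s is true, so □p → s is true.
      At 5: □p requires p at every successor {0, 5}.
        At 0: p is true.
        At 5: p is true.
      So □p is true at 5.
  At 5: □s requires s at every successor {0, 5}.
    At 0: s is true.
    At 5: s is true.
  So □s is true at 5.

Yes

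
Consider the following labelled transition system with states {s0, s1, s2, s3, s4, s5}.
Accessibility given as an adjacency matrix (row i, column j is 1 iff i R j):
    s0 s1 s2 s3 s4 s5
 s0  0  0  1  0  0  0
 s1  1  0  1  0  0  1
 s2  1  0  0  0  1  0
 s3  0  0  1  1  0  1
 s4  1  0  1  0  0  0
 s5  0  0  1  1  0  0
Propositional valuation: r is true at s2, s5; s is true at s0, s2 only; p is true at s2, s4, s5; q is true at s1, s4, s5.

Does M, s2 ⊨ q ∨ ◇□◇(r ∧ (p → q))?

No

Recall that □ψ holds at a world iff ψ holds at every accessible world, and ◇ψ holds iff ψ holds at some accessible world.
At s2: q is false, ◇□◇(r ∧ (p → q)) is false, so q ∨ ◇□◇(r ∧ (p → q)) is false.
  At s2: ◇□◇(r ∧ (p → q)) requires □◇(r ∧ (p → q)) at some successor in {s0, s4}.
    At s0: □◇(r ∧ (p → q)) is false.
    At s4: □◇(r ∧ (p → q)) is false.
  So ◇□◇(r ∧ (p → q)) is false at s2.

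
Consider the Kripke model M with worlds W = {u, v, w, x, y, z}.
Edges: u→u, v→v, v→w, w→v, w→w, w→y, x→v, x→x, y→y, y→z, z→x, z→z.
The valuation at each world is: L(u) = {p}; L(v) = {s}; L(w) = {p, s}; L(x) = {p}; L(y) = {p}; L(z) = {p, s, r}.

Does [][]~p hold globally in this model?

No

Let φ = [][]~p. Evaluate φ at each world:
  u (successors {u}): φ is false.
  v (successors {v, w}): φ is false.
  w (successors {v, w, y}): φ is false.
  x (successors {v, x}): φ is false.
  y (successors {y, z}): φ is false.
  z (successors {x, z}): φ is false.
Detail at u (counterexample):
  At u: [][]~p requires []~p at every successor {u}.
    []~p fails at u, so [][]~p is false at u.
      At u: []~p requires ~p at every successor {u}.
        ~p fails at u, so []~p is false at u.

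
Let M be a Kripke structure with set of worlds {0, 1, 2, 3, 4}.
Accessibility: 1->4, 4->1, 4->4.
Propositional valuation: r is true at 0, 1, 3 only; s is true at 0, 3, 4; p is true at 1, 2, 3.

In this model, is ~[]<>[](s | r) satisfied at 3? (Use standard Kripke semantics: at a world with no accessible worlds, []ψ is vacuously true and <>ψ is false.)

At 3: []<>[](s | r) is true, so ~[]<>[](s | r) is false.
  At 3: no accessible worlds, so []<>[](s | r) holds vacuously.

No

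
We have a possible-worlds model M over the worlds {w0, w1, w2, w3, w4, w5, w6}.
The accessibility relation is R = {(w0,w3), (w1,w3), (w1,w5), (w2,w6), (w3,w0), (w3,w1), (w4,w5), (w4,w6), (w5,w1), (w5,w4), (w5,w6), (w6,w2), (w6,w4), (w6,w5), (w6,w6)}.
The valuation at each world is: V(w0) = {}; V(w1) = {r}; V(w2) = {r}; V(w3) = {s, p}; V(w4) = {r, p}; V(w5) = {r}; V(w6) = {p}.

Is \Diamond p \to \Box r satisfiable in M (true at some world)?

Let φ = \Diamond p \to \Box r. Evaluate φ at each world:
  w0 (successors {w3}): φ is false.
  w1 (successors {w3, w5}): φ is false.
  w2 (successors {w6}): φ is false.
  w3 (successors {w0, w1}): φ is true.
  w4 (successors {w5, w6}): φ is false.
  w5 (successors {w1, w4, w6}): φ is false.
  w6 (successors {w2, w4, w5, w6}): φ is false.
Detail at w3 (witness):
  At w3: \Diamond p is false, \Box r is false, so \Diamond p \to \Box r is true.
    At w3: \Diamond p requires p at some successor in {w0, w1}.
      At w0: p is false.
      At w1: p is false.
    So \Diamond p is false at w3.
    At w3: \Box r requires r at every successor {w0, w1}.
      r fails at w0, so \Box r is false at w3.

Yes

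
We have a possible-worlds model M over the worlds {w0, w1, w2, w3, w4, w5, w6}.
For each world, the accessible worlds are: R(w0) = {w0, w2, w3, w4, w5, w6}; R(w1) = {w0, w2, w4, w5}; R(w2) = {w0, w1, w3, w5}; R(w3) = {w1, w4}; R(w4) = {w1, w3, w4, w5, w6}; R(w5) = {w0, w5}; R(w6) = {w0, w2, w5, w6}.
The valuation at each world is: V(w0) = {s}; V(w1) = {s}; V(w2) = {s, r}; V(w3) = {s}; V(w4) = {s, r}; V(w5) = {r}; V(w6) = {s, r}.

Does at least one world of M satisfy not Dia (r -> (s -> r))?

No

Let φ = not Dia (r -> (s -> r)). Evaluate φ at each world:
  w0 (successors {w0, w2, w3, w4, w5, w6}): φ is false.
  w1 (successors {w0, w2, w4, w5}): φ is false.
  w2 (successors {w0, w1, w3, w5}): φ is false.
  w3 (successors {w1, w4}): φ is false.
  w4 (successors {w1, w3, w4, w5, w6}): φ is false.
  w5 (successors {w0, w5}): φ is false.
  w6 (successors {w0, w2, w5, w6}): φ is false.
For instance, at w0:
  At w0: Dia (r -> (s -> r)) is true, so not Dia (r -> (s -> r)) is false.
    At w0: Dia (r -> (s -> r)) requires r -> (s -> r) at some successor in {w0, w2, w3, w4, w5, w6}.
      r -> (s -> r) holds at w0, so Dia (r -> (s -> r)) is true at w0.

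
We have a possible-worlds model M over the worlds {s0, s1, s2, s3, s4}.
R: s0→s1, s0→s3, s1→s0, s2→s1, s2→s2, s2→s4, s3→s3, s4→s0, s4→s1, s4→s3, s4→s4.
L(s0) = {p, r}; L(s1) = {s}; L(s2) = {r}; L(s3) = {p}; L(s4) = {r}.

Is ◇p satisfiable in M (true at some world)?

Recall that ◇ψ holds at a world iff ψ holds at some accessible world.
Let φ = ◇p. Evaluate φ at each world:
  s0 (successors {s1, s3}): φ is true.
  s1 (successors {s0}): φ is true.
  s2 (successors {s1, s2, s4}): φ is false.
  s3 (successors {s3}): φ is true.
  s4 (successors {s0, s1, s3, s4}): φ is true.
Detail at s0 (witness):
  At s0: ◇p requires p at some successor in {s1, s3}.
    p holds at s3, so ◇p is true at s0.

Yes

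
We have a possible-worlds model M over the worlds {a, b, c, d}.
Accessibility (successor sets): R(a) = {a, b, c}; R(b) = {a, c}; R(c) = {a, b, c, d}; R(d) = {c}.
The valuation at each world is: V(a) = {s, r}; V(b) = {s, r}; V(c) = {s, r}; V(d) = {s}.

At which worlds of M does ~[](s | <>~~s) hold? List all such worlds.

Let φ = ~[](s | <>~~s). Evaluate φ at each world:
  a (successors {a, b, c}): φ is false.
  b (successors {a, c}): φ is false.
  c (successors {a, b, c, d}): φ is false.
  d (successors {c}): φ is false.
For instance, at b:
  At b: [](s | <>~~s) is true, so ~[](s | <>~~s) is false.
    At b: [](s | <>~~s) requires s | <>~~s at every successor {a, c}.
      At a: s | <>~~s is true.
      At c: s | <>~~s is true.
    So [](s | <>~~s) is true at b.
Satisfying worlds: none.

none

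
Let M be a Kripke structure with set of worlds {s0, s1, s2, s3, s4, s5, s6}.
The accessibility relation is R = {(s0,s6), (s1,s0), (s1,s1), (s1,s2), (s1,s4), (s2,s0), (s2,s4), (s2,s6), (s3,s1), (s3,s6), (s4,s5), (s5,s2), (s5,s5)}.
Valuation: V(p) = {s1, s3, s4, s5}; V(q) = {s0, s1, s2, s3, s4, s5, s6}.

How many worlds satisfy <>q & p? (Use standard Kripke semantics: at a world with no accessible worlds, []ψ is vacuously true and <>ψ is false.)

4

Recall that <>ψ holds at a world iff ψ holds at some accessible world.
Let φ = <>q & p. Evaluate φ at each world:
  s0 (successors {s6}): φ is false.
  s1 (successors {s0, s1, s2, s4}): φ is true.
  s2 (successors {s0, s4, s6}): φ is false.
  s3 (successors {s1, s6}): φ is true.
  s4 (successors {s5}): φ is true.
  s5 (successors {s2, s5}): φ is true.
  s6 (successors ∅): φ is false.
For instance, at s3:
  At s3: <>q is true, p is true, so <>q & p is true.
    At s3: <>q requires q at some successor in {s1, s6}.
      q holds at s1, so <>q is true at s3.
Satisfying worlds: {s1, s3, s4, s5}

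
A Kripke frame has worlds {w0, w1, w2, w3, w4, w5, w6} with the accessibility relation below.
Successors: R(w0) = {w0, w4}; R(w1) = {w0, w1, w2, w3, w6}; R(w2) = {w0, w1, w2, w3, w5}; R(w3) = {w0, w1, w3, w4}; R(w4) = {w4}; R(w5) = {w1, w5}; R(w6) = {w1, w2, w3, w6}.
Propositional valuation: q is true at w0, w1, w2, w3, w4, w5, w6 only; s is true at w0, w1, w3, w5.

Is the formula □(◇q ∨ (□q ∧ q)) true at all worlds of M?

Yes

Let φ = □(◇q ∨ (□q ∧ q)). Evaluate φ at each world:
  w0 (successors {w0, w4}): φ is true.
  w1 (successors {w0, w1, w2, w3, w6}): φ is true.
  w2 (successors {w0, w1, w2, w3, w5}): φ is true.
  w3 (successors {w0, w1, w3, w4}): φ is true.
  w4 (successors {w4}): φ is true.
  w5 (successors {w1, w5}): φ is true.
  w6 (successors {w1, w2, w3, w6}): φ is true.
For instance, at w2:
  At w2: □(◇q ∨ (□q ∧ q)) requires ◇q ∨ (□q ∧ q) at every successor {w0, w1, w2, w3, w5}.
    At w0: ◇q ∨ (□q ∧ q) is true.
    At w1: ◇q ∨ (□q ∧ q) is true.
    At w2: ◇q ∨ (□q ∧ q) is true.
    At w3: ◇q ∨ (□q ∧ q) is true.
    At w5: ◇q ∨ (□q ∧ q) is true.
  So □(◇q ∨ (□q ∧ q)) is true at w2.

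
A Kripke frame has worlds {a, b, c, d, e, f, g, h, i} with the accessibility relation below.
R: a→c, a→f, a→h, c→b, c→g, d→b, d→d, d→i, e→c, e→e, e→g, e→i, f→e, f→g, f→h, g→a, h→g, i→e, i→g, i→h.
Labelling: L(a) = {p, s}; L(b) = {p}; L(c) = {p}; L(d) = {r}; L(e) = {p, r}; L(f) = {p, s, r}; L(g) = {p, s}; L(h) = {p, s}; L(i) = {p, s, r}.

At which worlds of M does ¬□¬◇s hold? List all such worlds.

Let φ = ¬□¬◇s. Evaluate φ at each world:
  a (successors {c, f, h}): φ is true.
  b (successors ∅): φ is false.
  c (successors {b, g}): φ is true.
  d (successors {b, d, i}): φ is true.
  e (successors {c, e, g, i}): φ is true.
  f (successors {e, g, h}): φ is true.
  g (successors {a}): φ is true.
  h (successors {g}): φ is true.
  i (successors {e, g, h}): φ is true.
For instance, at g:
  At g: □¬◇s is false, so ¬□¬◇s is true.
    At g: □¬◇s requires ¬◇s at every successor {a}.
      ¬◇s fails at a, so □¬◇s is false at g.
Satisfying worlds: {a, c, d, e, f, g, h, i}

a, c, d, e, f, g, h, i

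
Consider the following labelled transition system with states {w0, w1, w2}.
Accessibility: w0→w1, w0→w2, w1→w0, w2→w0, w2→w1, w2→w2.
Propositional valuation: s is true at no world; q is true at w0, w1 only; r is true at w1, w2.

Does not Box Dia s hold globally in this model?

Let φ = not Box Dia s. Evaluate φ at each world:
  w0 (successors {w1, w2}): φ is true.
  w1 (successors {w0}): φ is true.
  w2 (successors {w0, w1, w2}): φ is true.
For instance, at w1:
  At w1: Box Dia s is false, so not Box Dia s is true.
    At w1: Box Dia s requires Dia s at every successor {w0}.
      Dia s fails at w0, so Box Dia s is false at w1.

Yes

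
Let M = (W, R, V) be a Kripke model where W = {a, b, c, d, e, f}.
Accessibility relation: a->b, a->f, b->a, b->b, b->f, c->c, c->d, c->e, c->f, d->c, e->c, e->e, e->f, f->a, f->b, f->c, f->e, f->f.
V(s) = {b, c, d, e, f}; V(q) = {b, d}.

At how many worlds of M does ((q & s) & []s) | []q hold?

1

Recall that []ψ holds at a world iff ψ holds at every accessible world, and <>ψ holds iff ψ holds at some accessible world.
Let φ = ((q & s) & []s) | []q. Evaluate φ at each world:
  a (successors {b, f}): φ is false.
  b (successors {a, b, f}): φ is false.
  c (successors {c, d, e, f}): φ is false.
  d (successors {c}): φ is true.
  e (successors {c, e, f}): φ is false.
  f (successors {a, b, c, e, f}): φ is false.
For instance, at e:
  At e: (q & s) & []s is false, []q is false, so ((q & s) & []s) | []q is false.
    At e: q & s is false, []s is true, so (q & s) & []s is false.
      At e: []s requires s at every successor {c, e, f}.
        At c: s is true.
        At e: s is true.
        At f: s is true.
      So []s is true at e.
    At e: []q requires q at every successor {c, e, f}.
      q fails at c, so []q is false at e.
Satisfying worlds: {d}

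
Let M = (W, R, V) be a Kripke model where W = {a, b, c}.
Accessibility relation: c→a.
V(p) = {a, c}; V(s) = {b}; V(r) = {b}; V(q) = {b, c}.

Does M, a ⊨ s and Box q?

At a: s is false, Box q is true, so s and Box q is false.
  At a: no accessible worlds, so Box q holds vacuously.

No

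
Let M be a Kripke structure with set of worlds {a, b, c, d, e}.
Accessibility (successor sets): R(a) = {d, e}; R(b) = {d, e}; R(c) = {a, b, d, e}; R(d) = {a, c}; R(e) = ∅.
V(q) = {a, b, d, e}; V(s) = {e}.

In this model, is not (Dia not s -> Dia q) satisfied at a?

No

Recall that Dia ψ holds at a world iff ψ holds at some accessible world.
At a: Dia not s -> Dia q is true, so not (Dia not s -> Dia q) is false.
  At a: Dia not s is true, Dia q is true, so Dia not s -> Dia q is true.
    At a: Dia not s requires not s at some successor in {d, e}.
      not s holds at d, so Dia not s is true at a.
    At a: Dia q requires q at some successor in {d, e}.
      q holds at d, so Dia q is true at a.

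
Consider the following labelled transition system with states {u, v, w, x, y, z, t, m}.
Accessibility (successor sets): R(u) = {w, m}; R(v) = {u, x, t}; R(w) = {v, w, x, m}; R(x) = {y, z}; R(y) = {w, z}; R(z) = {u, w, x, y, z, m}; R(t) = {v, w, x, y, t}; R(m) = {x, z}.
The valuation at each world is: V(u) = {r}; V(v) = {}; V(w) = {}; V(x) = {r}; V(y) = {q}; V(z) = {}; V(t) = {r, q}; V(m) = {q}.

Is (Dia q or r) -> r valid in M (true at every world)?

Let φ = (Dia q or r) -> r. Evaluate φ at each world:
  u (successors {w, m}): φ is true.
  v (successors {u, x, t}): φ is false.
  w (successors {v, w, x, m}): φ is false.
  x (successors {y, z}): φ is true.
  y (successors {w, z}): φ is true.
  z (successors {u, w, x, y, z, m}): φ is false.
  t (successors {v, w, x, y, t}): φ is true.
  m (successors {x, z}): φ is true.
Detail at v (counterexample):
  At v: Dia q or r is true, r is false, so (Dia q or r) -> r is false.
    At v: Dia q is true, r is false, so Dia q or r is true.
      At v: Dia q requires q at some successor in {u, x, t}.
        q holds at t, so Dia q is true at v.

No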